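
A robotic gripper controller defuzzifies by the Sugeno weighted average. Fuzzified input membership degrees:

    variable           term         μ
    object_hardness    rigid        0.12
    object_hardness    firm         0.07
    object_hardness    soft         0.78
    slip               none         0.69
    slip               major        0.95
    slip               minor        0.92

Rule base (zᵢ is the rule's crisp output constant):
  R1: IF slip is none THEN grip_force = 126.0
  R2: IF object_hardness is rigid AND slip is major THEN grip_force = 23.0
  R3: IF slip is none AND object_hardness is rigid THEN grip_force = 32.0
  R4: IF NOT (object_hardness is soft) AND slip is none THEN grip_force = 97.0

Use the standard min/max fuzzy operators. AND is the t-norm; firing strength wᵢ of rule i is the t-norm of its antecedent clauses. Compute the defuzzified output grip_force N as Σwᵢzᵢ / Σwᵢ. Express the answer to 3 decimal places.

99.896

R1 (z=126.0): none=0.69 → w = 0.69
R2 (z=23.0): rigid=0.12, major=0.95; AND[min(a, b)] → w = 0.12
R3 (z=32.0): none=0.69, rigid=0.12; AND[min(a, b)] → w = 0.12
R4 (z=97.0): ¬soft=1−0.78=0.22, none=0.69; AND[min(a, b)] → w = 0.22
Weighted average = (0.69·126.0 + 0.12·23.0 + 0.12·32.0 + 0.22·97.0) / (0.69 + 0.12 + 0.12 + 0.22)
  = 114.8800 / 1.1500 = 99.896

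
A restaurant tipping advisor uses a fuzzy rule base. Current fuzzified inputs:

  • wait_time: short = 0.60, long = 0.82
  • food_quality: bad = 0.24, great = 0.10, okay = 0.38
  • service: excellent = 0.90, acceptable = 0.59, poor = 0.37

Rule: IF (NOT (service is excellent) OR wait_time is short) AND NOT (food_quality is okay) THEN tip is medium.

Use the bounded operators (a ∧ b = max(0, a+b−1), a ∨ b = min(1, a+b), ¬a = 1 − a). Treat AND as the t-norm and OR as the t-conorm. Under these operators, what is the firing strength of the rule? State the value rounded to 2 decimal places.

firing strength: (¬excellent=1−0.90=0.10 OR short=0.60) = 0.70; AND[max(0, a+b−1)] with ¬okay=1−0.38=0.62 → w = 0.32

0.32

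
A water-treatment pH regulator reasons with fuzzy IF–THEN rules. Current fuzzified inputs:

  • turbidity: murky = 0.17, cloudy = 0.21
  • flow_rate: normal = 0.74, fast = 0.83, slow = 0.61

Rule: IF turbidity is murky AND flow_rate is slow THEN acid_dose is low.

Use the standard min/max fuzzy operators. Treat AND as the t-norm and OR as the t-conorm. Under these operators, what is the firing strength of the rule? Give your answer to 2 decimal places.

firing strength: murky=0.17, slow=0.61; AND[min(a, b)] → w = 0.17

0.17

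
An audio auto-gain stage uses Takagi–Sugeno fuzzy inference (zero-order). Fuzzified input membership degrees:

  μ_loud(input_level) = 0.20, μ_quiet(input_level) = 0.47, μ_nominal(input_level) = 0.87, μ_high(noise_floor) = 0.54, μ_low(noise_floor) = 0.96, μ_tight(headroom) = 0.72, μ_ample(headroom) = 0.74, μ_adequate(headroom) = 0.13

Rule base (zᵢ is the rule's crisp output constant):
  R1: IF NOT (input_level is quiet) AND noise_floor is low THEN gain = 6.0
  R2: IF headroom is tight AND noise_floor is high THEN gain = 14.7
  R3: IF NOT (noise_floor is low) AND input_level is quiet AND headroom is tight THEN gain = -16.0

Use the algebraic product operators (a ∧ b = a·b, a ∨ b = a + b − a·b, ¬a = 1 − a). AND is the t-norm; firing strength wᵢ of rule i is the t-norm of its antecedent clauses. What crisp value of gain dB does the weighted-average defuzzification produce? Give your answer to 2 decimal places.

R1 (z=6.0): ¬quiet=1−0.47=0.53, low=0.96; AND[a·b] → w = 0.5088
R2 (z=14.7): tight=0.72, high=0.54; AND[a·b] → w = 0.3888
R3 (z=-16.0): ¬low=1−0.96=0.04, quiet=0.47, tight=0.72; AND[a·b] → w = 0.0135
Weighted average = (0.5088·6.0 + 0.3888·14.7 + 0.0135·-16.0) / (0.5088 + 0.3888 + 0.0135)
  = 8.5516 / 0.9111 = 9.39

9.39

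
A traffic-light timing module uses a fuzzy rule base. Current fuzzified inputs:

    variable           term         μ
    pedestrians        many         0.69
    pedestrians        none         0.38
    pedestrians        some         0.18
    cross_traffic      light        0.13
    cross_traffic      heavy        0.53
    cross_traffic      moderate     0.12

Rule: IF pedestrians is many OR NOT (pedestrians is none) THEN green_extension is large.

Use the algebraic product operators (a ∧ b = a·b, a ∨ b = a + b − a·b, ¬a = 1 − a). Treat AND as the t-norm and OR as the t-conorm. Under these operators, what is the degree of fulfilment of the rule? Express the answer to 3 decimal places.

0.882

firing strength: many=0.69, ¬none=1−0.38=0.62; OR[a + b − a·b] → w = 0.8822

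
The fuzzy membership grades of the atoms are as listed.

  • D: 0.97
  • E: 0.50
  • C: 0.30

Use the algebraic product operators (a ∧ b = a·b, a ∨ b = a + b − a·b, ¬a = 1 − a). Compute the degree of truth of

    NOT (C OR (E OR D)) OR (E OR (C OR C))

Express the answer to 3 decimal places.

E OR D = a + b − a·b on (0.5000, 0.9700) = 0.9850
C OR (E OR D) = a + b − a·b on (0.3000, 0.9850) = 0.9895
NOT (C OR (E OR D)) = 1 − 0.9895 = 0.0105
C OR C = a + b − a·b on (0.3000, 0.3000) = 0.5100
E OR (C OR C) = a + b − a·b on (0.5000, 0.5100) = 0.7550
NOT (C OR (E OR D)) OR (E OR (C OR C)) = a + b − a·b on (0.0105, 0.7550) = 0.7576

0.758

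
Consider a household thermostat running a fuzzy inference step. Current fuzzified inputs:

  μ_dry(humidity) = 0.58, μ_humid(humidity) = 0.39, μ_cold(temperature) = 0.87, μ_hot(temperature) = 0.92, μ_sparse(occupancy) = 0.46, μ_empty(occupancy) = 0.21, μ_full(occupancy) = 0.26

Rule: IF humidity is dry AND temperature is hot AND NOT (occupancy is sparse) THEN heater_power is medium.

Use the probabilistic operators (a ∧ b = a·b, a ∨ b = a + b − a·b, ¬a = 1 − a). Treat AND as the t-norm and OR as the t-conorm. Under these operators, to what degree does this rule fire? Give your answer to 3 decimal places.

firing strength: dry=0.58, hot=0.92, ¬sparse=1−0.46=0.54; AND[a·b] → w = 0.2881

0.288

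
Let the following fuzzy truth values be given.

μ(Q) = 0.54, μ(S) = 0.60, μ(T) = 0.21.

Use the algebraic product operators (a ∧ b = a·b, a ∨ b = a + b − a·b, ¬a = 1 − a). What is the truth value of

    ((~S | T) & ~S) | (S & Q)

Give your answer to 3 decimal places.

0.466

~S = 1 − 0.6000 = 0.4000
~S | T = a + b − a·b on (0.4000, 0.2100) = 0.5260
~S = 1 − 0.6000 = 0.4000
(~S | T) & ~S = a·b on (0.5260, 0.4000) = 0.2104
S & Q = a·b on (0.6000, 0.5400) = 0.3240
((~S | T) & ~S) | (S & Q) = a + b − a·b on (0.2104, 0.3240) = 0.4662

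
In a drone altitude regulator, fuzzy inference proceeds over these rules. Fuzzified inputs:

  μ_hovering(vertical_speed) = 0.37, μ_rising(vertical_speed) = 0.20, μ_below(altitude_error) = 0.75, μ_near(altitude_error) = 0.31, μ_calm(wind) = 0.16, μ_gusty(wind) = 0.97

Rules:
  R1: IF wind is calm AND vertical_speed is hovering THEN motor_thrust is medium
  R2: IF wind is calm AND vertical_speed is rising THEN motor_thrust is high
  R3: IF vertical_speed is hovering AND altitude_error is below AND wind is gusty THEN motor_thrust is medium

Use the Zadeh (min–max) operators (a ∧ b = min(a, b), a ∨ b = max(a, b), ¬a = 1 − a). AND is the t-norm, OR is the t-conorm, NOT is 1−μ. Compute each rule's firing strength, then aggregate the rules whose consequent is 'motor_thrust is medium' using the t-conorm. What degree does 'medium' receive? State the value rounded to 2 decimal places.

R1: calm=0.16, hovering=0.37; AND[min(a, b)] → w = 0.16
R2: calm=0.16, rising=0.20; AND[min(a, b)] → w = 0.16
R3: hovering=0.37, below=0.75, gusty=0.97; AND[min(a, b)] → w = 0.37
Rules with consequent 'medium': {R1, R3} → strengths 0.16, 0.37
Aggregate via t-conorm [max(a, b)]: 0.37

0.37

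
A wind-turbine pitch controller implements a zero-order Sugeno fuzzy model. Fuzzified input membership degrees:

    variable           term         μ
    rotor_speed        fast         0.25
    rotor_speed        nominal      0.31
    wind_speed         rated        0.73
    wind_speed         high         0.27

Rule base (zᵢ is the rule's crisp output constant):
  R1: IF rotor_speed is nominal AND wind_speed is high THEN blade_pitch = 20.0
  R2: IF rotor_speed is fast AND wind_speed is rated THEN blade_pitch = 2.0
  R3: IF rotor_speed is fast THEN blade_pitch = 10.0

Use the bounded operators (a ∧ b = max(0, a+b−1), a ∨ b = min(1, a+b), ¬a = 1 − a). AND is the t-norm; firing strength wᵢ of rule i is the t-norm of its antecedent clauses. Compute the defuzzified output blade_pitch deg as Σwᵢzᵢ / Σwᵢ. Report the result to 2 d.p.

10.00

R1 (z=20.0): nominal=0.31, high=0.27; AND[max(0, a+b−1)] → w = 0.00
R2 (z=2.0): fast=0.25, rated=0.73; AND[max(0, a+b−1)] → w = 0.00
R3 (z=10.0): fast=0.25 → w = 0.25
Weighted average = (0.00·20.0 + 0.00·2.0 + 0.25·10.0) / (0.00 + 0.00 + 0.25)
  = 2.5000 / 0.2500 = 10.00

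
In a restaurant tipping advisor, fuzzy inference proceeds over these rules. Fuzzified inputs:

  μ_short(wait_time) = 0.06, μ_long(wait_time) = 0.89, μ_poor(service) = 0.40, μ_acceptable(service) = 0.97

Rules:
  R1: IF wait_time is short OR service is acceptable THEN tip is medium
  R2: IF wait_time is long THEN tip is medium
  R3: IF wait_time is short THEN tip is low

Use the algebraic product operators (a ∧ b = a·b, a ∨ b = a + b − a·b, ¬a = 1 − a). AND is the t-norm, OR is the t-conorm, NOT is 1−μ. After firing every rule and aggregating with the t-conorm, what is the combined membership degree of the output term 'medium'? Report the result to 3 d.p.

R1: short=0.06, acceptable=0.97; OR[a + b − a·b] → w = 0.9718
R2: long=0.89 → w = 0.8900
R3: short=0.06 → w = 0.0600
Rules with consequent 'medium': {R1, R2} → strengths 0.9718, 0.8900
Aggregate via t-conorm [a + b − a·b]: 0.9969

0.997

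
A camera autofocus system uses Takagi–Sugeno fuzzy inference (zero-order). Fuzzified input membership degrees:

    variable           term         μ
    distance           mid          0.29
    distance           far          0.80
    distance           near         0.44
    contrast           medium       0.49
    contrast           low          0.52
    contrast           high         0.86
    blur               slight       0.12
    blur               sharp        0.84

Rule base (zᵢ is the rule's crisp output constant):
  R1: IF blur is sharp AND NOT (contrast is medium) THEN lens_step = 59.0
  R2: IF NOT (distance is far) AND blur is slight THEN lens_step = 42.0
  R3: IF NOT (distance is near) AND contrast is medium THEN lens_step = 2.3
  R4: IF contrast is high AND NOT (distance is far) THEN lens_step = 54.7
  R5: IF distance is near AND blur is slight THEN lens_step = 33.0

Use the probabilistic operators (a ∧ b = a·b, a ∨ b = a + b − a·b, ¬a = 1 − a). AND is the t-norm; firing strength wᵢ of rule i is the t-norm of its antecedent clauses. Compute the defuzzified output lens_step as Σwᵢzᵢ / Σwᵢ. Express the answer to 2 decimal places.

40.00

R1 (z=59.0): sharp=0.84, ¬medium=1−0.49=0.51; AND[a·b] → w = 0.4284
R2 (z=42.0): ¬far=1−0.80=0.20, slight=0.12; AND[a·b] → w = 0.0240
R3 (z=2.3): ¬near=1−0.44=0.56, medium=0.49; AND[a·b] → w = 0.2744
R4 (z=54.7): high=0.86, ¬far=1−0.80=0.20; AND[a·b] → w = 0.1720
R5 (z=33.0): near=0.44, slight=0.12; AND[a·b] → w = 0.0528
Weighted average = (0.4284·59.0 + 0.0240·42.0 + 0.2744·2.3 + 0.1720·54.7 + 0.0528·33.0) / (0.4284 + 0.0240 + 0.2744 + 0.1720 + 0.0528)
  = 38.0655 / 0.9516 = 40.00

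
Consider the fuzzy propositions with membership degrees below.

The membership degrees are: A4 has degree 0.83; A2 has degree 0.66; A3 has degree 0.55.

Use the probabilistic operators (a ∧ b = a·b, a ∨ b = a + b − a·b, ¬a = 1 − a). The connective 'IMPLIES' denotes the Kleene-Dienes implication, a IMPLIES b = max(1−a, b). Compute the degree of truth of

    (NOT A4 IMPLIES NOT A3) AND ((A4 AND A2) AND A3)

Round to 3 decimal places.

0.250

NOT A4 = 1 − 0.8300 = 0.1700
NOT A3 = 1 − 0.5500 = 0.4500
NOT A4 IMPLIES NOT A3  [Kleene-Dienes: max(1−a, b)] with a=0.1700, b=0.4500 → 0.8300
A4 AND A2 = a·b on (0.8300, 0.6600) = 0.5478
(A4 AND A2) AND A3 = a·b on (0.5478, 0.5500) = 0.3013
(NOT A4 IMPLIES NOT A3) AND ((A4 AND A2) AND A3) = a·b on (0.8300, 0.3013) = 0.2501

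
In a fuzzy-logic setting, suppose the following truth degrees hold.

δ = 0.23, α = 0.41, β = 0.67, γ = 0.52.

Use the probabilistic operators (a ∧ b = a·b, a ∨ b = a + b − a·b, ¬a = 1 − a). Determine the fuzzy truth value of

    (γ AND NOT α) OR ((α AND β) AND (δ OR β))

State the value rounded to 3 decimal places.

NOT α = 1 − 0.4100 = 0.5900
γ AND NOT α = a·b on (0.5200, 0.5900) = 0.3068
α AND β = a·b on (0.4100, 0.6700) = 0.2747
δ OR β = a + b − a·b on (0.2300, 0.6700) = 0.7459
(α AND β) AND (δ OR β) = a·b on (0.2747, 0.7459) = 0.2049
(γ AND NOT α) OR ((α AND β) AND (δ OR β)) = a + b − a·b on (0.3068, 0.2049) = 0.4488

0.449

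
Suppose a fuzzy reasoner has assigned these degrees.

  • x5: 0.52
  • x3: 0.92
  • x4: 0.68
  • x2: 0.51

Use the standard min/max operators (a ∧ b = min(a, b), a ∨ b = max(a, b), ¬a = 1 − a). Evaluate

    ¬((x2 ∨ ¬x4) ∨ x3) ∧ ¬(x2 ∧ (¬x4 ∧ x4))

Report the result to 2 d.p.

0.08

¬x4 = 1 − 0.68 = 0.32
x2 ∨ ¬x4 = max(a, b) on (0.51, 0.32) = 0.51
(x2 ∨ ¬x4) ∨ x3 = max(a, b) on (0.51, 0.92) = 0.92
¬((x2 ∨ ¬x4) ∨ x3) = 1 − 0.92 = 0.08
¬x4 = 1 − 0.68 = 0.32
¬x4 ∧ x4 = min(a, b) on (0.32, 0.68) = 0.32
x2 ∧ (¬x4 ∧ x4) = min(a, b) on (0.51, 0.32) = 0.32
¬(x2 ∧ (¬x4 ∧ x4)) = 1 − 0.32 = 0.68
¬((x2 ∨ ¬x4) ∨ x3) ∧ ¬(x2 ∧ (¬x4 ∧ x4)) = min(a, b) on (0.08, 0.68) = 0.08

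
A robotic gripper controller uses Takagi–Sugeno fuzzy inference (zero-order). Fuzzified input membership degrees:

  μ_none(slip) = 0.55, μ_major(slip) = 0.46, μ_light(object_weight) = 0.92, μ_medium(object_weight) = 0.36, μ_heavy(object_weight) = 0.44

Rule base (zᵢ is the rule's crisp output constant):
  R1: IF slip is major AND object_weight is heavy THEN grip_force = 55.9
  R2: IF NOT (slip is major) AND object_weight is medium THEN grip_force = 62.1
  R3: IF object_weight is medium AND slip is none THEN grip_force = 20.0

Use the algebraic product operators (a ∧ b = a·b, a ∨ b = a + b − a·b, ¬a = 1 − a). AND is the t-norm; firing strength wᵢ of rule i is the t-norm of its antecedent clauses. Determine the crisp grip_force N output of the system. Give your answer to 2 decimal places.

R1 (z=55.9): major=0.46, heavy=0.44; AND[a·b] → w = 0.2024
R2 (z=62.1): ¬major=1−0.46=0.54, medium=0.36; AND[a·b] → w = 0.1944
R3 (z=20.0): medium=0.36, none=0.55; AND[a·b] → w = 0.1980
Weighted average = (0.2024·55.9 + 0.1944·62.1 + 0.1980·20.0) / (0.2024 + 0.1944 + 0.1980)
  = 27.3464 / 0.5948 = 45.98

45.98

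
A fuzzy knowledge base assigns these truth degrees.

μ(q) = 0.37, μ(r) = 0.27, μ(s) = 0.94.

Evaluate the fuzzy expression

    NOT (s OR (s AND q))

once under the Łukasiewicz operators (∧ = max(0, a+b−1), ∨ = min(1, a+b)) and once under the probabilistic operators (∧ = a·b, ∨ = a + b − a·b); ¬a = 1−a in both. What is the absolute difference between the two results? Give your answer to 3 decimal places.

0.039

Under Łukasiewicz:
  s AND q = max(0, a+b−1) on (0.94, 0.37) = 0.31
  s OR (s AND q) = min(1, a+b) on (0.94, 0.31) = 1.00
  NOT (s OR (s AND q)) = 1 − 1.00 = 0.00
  → value = 0.0000
Under probabilistic:
  s AND q = a·b on (0.9400, 0.3700) = 0.3478
  s OR (s AND q) = a + b − a·b on (0.9400, 0.3478) = 0.9609
  NOT (s OR (s AND q)) = 1 − 0.9609 = 0.0391
  → value = 0.0391
|0.0000 − 0.0391| = 0.039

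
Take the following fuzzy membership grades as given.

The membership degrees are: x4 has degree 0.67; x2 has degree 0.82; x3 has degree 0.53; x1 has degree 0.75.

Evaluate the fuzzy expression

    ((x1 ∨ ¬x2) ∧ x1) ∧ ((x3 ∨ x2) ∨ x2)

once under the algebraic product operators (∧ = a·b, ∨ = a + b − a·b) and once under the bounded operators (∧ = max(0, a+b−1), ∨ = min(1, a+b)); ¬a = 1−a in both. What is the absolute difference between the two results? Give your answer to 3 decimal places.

Under algebraic product:
  ¬x2 = 1 − 0.8200 = 0.1800
  x1 ∨ ¬x2 = a + b − a·b on (0.7500, 0.1800) = 0.7950
  (x1 ∨ ¬x2) ∧ x1 = a·b on (0.7950, 0.7500) = 0.5963
  x3 ∨ x2 = a + b − a·b on (0.5300, 0.8200) = 0.9154
  (x3 ∨ x2) ∨ x2 = a + b − a·b on (0.9154, 0.8200) = 0.9848
  ((x1 ∨ ¬x2) ∧ x1) ∧ ((x3 ∨ x2) ∨ x2) = a·b on (0.5963, 0.9848) = 0.5872
  → value = 0.5872
Under bounded:
  ¬x2 = 1 − 0.82 = 0.18
  x1 ∨ ¬x2 = min(1, a+b) on (0.75, 0.18) = 0.93
  (x1 ∨ ¬x2) ∧ x1 = max(0, a+b−1) on (0.93, 0.75) = 0.68
  x3 ∨ x2 = min(1, a+b) on (0.53, 0.82) = 1.00
  (x3 ∨ x2) ∨ x2 = min(1, a+b) on (1.00, 0.82) = 1.00
  ((x1 ∨ ¬x2) ∧ x1) ∧ ((x3 ∨ x2) ∨ x2) = max(0, a+b−1) on (0.68, 1.00) = 0.68
  → value = 0.6800
|0.5872 − 0.6800| = 0.093

0.093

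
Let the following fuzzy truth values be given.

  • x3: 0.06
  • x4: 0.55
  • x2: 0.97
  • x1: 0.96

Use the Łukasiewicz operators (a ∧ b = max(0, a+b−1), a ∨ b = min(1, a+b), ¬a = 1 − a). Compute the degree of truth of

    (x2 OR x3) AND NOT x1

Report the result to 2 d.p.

0.04

x2 OR x3 = min(1, a+b) on (0.97, 0.06) = 1.00
NOT x1 = 1 − 0.96 = 0.04
(x2 OR x3) AND NOT x1 = max(0, a+b−1) on (1.00, 0.04) = 0.04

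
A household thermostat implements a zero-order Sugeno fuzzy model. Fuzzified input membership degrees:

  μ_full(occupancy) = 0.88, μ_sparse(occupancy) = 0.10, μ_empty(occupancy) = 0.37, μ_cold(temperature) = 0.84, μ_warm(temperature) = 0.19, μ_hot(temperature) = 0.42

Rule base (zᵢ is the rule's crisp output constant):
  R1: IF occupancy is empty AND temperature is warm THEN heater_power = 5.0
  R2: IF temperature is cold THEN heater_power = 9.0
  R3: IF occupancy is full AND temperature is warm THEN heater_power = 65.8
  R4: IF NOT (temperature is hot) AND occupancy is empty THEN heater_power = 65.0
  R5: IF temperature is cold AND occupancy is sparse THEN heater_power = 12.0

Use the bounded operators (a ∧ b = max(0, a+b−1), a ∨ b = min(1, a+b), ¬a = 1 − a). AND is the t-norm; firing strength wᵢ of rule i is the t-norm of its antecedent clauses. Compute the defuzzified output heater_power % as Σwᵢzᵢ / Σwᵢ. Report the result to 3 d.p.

R1 (z=5.0): empty=0.37, warm=0.19; AND[max(0, a+b−1)] → w = 0.00
R2 (z=9.0): cold=0.84 → w = 0.84
R3 (z=65.8): full=0.88, warm=0.19; AND[max(0, a+b−1)] → w = 0.07
R4 (z=65.0): ¬hot=1−0.42=0.58, empty=0.37; AND[max(0, a+b−1)] → w = 0.00
R5 (z=12.0): cold=0.84, sparse=0.10; AND[max(0, a+b−1)] → w = 0.00
Weighted average = (0.00·5.0 + 0.84·9.0 + 0.07·65.8 + 0.00·65.0 + 0.00·12.0) / (0.00 + 0.84 + 0.07 + 0.00 + 0.00)
  = 12.1660 / 0.9100 = 13.369

13.369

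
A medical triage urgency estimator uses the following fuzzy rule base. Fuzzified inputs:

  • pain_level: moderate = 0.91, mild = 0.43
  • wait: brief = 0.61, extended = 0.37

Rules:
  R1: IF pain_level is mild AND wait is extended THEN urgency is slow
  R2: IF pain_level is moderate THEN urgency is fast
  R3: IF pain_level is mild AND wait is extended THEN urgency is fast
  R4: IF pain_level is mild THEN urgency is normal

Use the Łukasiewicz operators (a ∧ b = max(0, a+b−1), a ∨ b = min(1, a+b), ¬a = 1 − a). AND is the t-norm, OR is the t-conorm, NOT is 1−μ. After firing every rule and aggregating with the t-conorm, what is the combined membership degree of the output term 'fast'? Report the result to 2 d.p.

0.91

R1: mild=0.43, extended=0.37; AND[max(0, a+b−1)] → w = 0.00
R2: moderate=0.91 → w = 0.91
R3: mild=0.43, extended=0.37; AND[max(0, a+b−1)] → w = 0.00
R4: mild=0.43 → w = 0.43
Rules with consequent 'fast': {R2, R3} → strengths 0.91, 0.00
Aggregate via t-conorm [min(1, a+b)]: 0.91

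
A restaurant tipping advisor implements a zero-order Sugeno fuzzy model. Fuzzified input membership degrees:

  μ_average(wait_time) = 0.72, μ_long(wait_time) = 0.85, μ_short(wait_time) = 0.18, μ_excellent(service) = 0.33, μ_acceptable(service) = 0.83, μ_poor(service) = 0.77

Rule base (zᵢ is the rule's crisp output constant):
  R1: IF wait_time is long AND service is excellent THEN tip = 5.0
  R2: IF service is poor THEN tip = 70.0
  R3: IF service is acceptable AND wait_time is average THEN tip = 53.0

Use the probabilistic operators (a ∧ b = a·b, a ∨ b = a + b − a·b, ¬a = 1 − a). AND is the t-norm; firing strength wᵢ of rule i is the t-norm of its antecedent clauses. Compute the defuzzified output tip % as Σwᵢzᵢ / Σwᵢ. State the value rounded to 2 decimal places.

52.77

R1 (z=5.0): long=0.85, excellent=0.33; AND[a·b] → w = 0.2805
R2 (z=70.0): poor=0.77 → w = 0.7700
R3 (z=53.0): acceptable=0.83, average=0.72; AND[a·b] → w = 0.5976
Weighted average = (0.2805·5.0 + 0.7700·70.0 + 0.5976·53.0) / (0.2805 + 0.7700 + 0.5976)
  = 86.9753 / 1.6481 = 52.77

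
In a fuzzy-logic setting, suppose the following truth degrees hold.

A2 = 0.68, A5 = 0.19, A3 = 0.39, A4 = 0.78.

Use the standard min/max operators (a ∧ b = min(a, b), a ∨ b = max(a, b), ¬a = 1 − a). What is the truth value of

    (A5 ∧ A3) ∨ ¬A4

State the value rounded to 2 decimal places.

A5 ∧ A3 = min(a, b) on (0.19, 0.39) = 0.19
¬A4 = 1 − 0.78 = 0.22
(A5 ∧ A3) ∨ ¬A4 = max(a, b) on (0.19, 0.22) = 0.22

0.22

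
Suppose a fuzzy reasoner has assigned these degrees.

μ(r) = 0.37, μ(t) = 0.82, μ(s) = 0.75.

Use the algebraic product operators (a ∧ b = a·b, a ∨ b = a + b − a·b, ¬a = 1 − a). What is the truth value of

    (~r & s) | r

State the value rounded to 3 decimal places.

~r = 1 − 0.3700 = 0.6300
~r & s = a·b on (0.6300, 0.7500) = 0.4725
(~r & s) | r = a + b − a·b on (0.4725, 0.3700) = 0.6677

0.668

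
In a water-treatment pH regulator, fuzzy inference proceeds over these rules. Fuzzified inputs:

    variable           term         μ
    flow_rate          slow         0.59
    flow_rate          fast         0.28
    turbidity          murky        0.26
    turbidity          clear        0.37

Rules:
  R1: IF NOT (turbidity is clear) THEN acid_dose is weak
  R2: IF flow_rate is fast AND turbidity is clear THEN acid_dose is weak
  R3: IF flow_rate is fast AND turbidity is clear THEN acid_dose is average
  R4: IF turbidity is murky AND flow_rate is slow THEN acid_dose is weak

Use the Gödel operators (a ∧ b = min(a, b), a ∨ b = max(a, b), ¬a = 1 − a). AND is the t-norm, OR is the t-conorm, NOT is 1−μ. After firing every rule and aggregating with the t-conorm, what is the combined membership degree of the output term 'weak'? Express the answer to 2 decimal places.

0.63

R1: ¬clear=1−0.37=0.63 → w = 0.63
R2: fast=0.28, clear=0.37; AND[min(a, b)] → w = 0.28
R3: fast=0.28, clear=0.37; AND[min(a, b)] → w = 0.28
R4: murky=0.26, slow=0.59; AND[min(a, b)] → w = 0.26
Rules with consequent 'weak': {R1, R2, R4} → strengths 0.63, 0.28, 0.26
Aggregate via t-conorm [max(a, b)]: 0.63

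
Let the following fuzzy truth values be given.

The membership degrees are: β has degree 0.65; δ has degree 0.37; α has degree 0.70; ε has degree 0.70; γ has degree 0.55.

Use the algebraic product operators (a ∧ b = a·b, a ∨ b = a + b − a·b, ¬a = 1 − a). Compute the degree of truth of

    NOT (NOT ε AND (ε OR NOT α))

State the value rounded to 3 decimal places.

NOT ε = 1 − 0.7000 = 0.3000
NOT α = 1 − 0.7000 = 0.3000
ε OR NOT α = a + b − a·b on (0.7000, 0.3000) = 0.7900
NOT ε AND (ε OR NOT α) = a·b on (0.3000, 0.7900) = 0.2370
NOT (NOT ε AND (ε OR NOT α)) = 1 − 0.2370 = 0.7630

0.763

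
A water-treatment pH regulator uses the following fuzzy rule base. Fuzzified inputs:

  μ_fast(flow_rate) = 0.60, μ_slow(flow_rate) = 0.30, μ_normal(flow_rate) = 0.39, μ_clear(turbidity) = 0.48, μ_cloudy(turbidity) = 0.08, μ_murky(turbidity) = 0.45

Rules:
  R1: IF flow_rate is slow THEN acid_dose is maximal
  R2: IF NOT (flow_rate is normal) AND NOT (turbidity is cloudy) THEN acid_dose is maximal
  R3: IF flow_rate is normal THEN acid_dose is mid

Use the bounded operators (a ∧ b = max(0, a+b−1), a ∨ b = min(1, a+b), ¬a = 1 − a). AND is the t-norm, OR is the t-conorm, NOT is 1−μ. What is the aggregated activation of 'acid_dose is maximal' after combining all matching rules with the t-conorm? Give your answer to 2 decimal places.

R1: slow=0.30 → w = 0.30
R2: ¬normal=1−0.39=0.61, ¬cloudy=1−0.08=0.92; AND[max(0, a+b−1)] → w = 0.53
R3: normal=0.39 → w = 0.39
Rules with consequent 'maximal': {R1, R2} → strengths 0.30, 0.53
Aggregate via t-conorm [min(1, a+b)]: 0.83

0.83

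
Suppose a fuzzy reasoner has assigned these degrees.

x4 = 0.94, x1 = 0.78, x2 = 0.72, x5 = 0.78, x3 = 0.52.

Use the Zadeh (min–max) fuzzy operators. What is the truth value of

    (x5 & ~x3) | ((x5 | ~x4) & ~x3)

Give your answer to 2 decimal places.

~x3 = 1 − 0.52 = 0.48
x5 & ~x3 = min(a, b) on (0.78, 0.48) = 0.48
~x4 = 1 − 0.94 = 0.06
x5 | ~x4 = max(a, b) on (0.78, 0.06) = 0.78
~x3 = 1 − 0.52 = 0.48
(x5 | ~x4) & ~x3 = min(a, b) on (0.78, 0.48) = 0.48
(x5 & ~x3) | ((x5 | ~x4) & ~x3) = max(a, b) on (0.48, 0.48) = 0.48

0.48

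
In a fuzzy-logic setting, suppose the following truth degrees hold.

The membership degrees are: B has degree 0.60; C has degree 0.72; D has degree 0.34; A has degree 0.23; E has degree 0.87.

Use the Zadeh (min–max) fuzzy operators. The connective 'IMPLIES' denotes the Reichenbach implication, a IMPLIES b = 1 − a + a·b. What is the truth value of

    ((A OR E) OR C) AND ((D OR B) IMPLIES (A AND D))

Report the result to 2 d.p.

0.54

A OR E = max(a, b) on (0.23, 0.87) = 0.87
(A OR E) OR C = max(a, b) on (0.87, 0.72) = 0.87
D OR B = max(a, b) on (0.34, 0.60) = 0.60
A AND D = min(a, b) on (0.23, 0.34) = 0.23
(D OR B) IMPLIES (A AND D)  [Reichenbach: 1 − a + a·b] with a=0.60, b=0.23 → 0.54
((A OR E) OR C) AND ((D OR B) IMPLIES (A AND D)) = min(a, b) on (0.87, 0.54) = 0.54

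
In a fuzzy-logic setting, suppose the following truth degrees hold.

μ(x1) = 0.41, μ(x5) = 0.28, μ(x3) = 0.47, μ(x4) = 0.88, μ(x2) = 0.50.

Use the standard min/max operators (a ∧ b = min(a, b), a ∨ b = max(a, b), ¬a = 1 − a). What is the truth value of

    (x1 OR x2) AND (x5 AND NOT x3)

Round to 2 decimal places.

x1 OR x2 = max(a, b) on (0.41, 0.50) = 0.50
NOT x3 = 1 − 0.47 = 0.53
x5 AND NOT x3 = min(a, b) on (0.28, 0.53) = 0.28
(x1 OR x2) AND (x5 AND NOT x3) = min(a, b) on (0.50, 0.28) = 0.28

0.28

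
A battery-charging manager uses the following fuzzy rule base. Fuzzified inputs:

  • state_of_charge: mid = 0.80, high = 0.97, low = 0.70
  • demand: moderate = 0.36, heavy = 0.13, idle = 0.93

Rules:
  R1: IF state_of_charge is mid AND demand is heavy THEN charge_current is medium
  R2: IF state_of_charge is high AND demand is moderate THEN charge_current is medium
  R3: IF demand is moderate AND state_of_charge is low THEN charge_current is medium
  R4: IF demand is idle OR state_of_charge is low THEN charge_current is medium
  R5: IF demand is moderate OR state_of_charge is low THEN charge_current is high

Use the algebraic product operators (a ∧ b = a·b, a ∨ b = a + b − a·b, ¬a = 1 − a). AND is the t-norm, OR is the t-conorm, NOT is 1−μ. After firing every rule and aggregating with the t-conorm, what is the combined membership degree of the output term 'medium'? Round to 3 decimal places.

R1: mid=0.80, heavy=0.13; AND[a·b] → w = 0.1040
R2: high=0.97, moderate=0.36; AND[a·b] → w = 0.3492
R3: moderate=0.36, low=0.70; AND[a·b] → w = 0.2520
R4: idle=0.93, low=0.70; OR[a + b − a·b] → w = 0.9790
R5: moderate=0.36, low=0.70; OR[a + b − a·b] → w = 0.8080
Rules with consequent 'medium': {R1, R2, R3, R4} → strengths 0.1040, 0.3492, 0.2520, 0.9790
Aggregate via t-conorm [a + b − a·b]: 0.9908

0.991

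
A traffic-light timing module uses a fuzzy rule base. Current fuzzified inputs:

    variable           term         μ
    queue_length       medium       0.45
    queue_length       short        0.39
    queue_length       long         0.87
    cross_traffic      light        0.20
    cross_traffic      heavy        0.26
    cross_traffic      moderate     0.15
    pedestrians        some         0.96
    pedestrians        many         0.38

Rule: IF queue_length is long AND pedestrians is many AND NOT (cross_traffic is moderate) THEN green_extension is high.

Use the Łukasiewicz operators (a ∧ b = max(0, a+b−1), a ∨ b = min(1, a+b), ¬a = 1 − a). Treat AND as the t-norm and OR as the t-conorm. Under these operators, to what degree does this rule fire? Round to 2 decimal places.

firing strength: long=0.87, many=0.38, ¬moderate=1−0.15=0.85; AND[max(0, a+b−1)] → w = 0.10

0.10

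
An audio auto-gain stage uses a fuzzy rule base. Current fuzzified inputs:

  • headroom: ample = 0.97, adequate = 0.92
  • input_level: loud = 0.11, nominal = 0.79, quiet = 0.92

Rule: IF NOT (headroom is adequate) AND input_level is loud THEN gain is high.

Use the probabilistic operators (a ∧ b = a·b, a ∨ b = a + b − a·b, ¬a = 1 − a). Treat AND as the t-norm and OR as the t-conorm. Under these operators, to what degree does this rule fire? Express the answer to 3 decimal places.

0.009

firing strength: ¬adequate=1−0.92=0.08, loud=0.11; AND[a·b] → w = 0.0088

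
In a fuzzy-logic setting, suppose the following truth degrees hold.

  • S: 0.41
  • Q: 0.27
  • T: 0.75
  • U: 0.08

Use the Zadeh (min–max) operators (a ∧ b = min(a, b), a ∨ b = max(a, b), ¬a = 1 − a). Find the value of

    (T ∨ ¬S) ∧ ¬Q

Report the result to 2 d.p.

¬S = 1 − 0.41 = 0.59
T ∨ ¬S = max(a, b) on (0.75, 0.59) = 0.75
¬Q = 1 − 0.27 = 0.73
(T ∨ ¬S) ∧ ¬Q = min(a, b) on (0.75, 0.73) = 0.73

0.73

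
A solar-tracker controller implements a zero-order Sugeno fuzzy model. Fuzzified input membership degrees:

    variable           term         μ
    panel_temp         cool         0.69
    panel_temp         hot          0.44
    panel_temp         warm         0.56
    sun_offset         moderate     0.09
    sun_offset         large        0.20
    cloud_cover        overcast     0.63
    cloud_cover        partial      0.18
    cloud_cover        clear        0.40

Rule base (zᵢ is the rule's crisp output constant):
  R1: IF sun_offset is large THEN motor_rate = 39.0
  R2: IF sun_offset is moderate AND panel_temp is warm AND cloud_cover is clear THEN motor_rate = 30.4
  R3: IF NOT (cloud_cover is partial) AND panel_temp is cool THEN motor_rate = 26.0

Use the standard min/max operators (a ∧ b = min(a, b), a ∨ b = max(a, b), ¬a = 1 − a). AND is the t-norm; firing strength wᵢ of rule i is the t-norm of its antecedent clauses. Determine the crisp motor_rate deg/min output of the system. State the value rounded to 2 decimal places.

R1 (z=39.0): large=0.20 → w = 0.20
R2 (z=30.4): moderate=0.09, warm=0.56, clear=0.40; AND[min(a, b)] → w = 0.09
R3 (z=26.0): ¬partial=1−0.18=0.82, cool=0.69; AND[min(a, b)] → w = 0.69
Weighted average = (0.20·39.0 + 0.09·30.4 + 0.69·26.0) / (0.20 + 0.09 + 0.69)
  = 28.4760 / 0.9800 = 29.06

29.06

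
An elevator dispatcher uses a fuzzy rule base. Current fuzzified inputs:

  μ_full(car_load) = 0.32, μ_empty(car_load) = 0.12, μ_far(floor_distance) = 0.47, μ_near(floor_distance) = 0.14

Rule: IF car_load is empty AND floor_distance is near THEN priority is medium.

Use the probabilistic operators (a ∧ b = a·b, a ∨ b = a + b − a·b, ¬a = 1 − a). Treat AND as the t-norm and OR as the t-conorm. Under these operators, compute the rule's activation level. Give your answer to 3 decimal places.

0.017

firing strength: empty=0.12, near=0.14; AND[a·b] → w = 0.0168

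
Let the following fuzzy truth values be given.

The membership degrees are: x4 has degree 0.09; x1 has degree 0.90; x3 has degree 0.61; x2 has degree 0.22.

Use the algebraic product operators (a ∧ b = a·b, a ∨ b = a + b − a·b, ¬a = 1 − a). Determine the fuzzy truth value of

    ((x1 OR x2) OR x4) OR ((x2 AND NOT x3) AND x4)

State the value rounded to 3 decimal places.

x1 OR x2 = a + b − a·b on (0.9000, 0.2200) = 0.9220
(x1 OR x2) OR x4 = a + b − a·b on (0.9220, 0.0900) = 0.9290
NOT x3 = 1 − 0.6100 = 0.3900
x2 AND NOT x3 = a·b on (0.2200, 0.3900) = 0.0858
(x2 AND NOT x3) AND x4 = a·b on (0.0858, 0.0900) = 0.0077
((x1 OR x2) OR x4) OR ((x2 AND NOT x3) AND x4) = a + b − a·b on (0.9290, 0.0077) = 0.9296

0.930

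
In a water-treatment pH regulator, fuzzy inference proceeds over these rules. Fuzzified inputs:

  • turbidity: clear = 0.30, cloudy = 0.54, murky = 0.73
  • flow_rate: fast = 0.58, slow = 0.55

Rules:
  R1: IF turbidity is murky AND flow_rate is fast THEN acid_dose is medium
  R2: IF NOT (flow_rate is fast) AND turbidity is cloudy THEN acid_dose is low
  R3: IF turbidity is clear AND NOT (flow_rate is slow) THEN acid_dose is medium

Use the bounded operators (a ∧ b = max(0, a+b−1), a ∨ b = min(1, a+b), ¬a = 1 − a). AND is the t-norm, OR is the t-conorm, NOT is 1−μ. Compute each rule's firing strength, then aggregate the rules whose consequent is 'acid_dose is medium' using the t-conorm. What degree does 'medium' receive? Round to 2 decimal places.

0.31

R1: murky=0.73, fast=0.58; AND[max(0, a+b−1)] → w = 0.31
R2: ¬fast=1−0.58=0.42, cloudy=0.54; AND[max(0, a+b−1)] → w = 0.00
R3: clear=0.30, ¬slow=1−0.55=0.45; AND[max(0, a+b−1)] → w = 0.00
Rules with consequent 'medium': {R1, R3} → strengths 0.31, 0.00
Aggregate via t-conorm [min(1, a+b)]: 0.31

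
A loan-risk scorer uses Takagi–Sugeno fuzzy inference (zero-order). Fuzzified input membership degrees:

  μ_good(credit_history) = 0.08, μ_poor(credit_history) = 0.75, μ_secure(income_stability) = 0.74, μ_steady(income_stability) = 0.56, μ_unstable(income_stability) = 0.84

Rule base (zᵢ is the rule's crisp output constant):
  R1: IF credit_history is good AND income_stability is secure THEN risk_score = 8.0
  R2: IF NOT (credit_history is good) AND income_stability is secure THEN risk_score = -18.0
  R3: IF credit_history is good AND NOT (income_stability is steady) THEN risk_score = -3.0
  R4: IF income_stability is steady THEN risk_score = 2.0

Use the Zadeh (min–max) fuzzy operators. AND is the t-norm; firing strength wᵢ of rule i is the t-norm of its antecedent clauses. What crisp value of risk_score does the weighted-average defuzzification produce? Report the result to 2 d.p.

R1 (z=8.0): good=0.08, secure=0.74; AND[min(a, b)] → w = 0.08
R2 (z=-18.0): ¬good=1−0.08=0.92, secure=0.74; AND[min(a, b)] → w = 0.74
R3 (z=-3.0): good=0.08, ¬steady=1−0.56=0.44; AND[min(a, b)] → w = 0.08
R4 (z=2.0): steady=0.56 → w = 0.56
Weighted average = (0.08·8.0 + 0.74·-18.0 + 0.08·-3.0 + 0.56·2.0) / (0.08 + 0.74 + 0.08 + 0.56)
  = -11.8000 / 1.4600 = -8.08

-8.08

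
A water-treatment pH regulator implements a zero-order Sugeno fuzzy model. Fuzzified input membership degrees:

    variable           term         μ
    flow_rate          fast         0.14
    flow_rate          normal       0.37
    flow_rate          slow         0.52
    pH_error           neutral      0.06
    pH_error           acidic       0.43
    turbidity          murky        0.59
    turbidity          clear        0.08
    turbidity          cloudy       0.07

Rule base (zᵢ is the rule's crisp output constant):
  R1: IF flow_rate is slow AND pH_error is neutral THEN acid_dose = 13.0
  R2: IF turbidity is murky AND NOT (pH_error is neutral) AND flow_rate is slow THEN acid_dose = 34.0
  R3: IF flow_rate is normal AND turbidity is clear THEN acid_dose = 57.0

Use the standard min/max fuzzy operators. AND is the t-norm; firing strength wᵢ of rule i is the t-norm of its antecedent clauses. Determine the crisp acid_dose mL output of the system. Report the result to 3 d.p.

R1 (z=13.0): slow=0.52, neutral=0.06; AND[min(a, b)] → w = 0.06
R2 (z=34.0): murky=0.59, ¬neutral=1−0.06=0.94, slow=0.52; AND[min(a, b)] → w = 0.52
R3 (z=57.0): normal=0.37, clear=0.08; AND[min(a, b)] → w = 0.08
Weighted average = (0.06·13.0 + 0.52·34.0 + 0.08·57.0) / (0.06 + 0.52 + 0.08)
  = 23.0200 / 0.6600 = 34.879

34.879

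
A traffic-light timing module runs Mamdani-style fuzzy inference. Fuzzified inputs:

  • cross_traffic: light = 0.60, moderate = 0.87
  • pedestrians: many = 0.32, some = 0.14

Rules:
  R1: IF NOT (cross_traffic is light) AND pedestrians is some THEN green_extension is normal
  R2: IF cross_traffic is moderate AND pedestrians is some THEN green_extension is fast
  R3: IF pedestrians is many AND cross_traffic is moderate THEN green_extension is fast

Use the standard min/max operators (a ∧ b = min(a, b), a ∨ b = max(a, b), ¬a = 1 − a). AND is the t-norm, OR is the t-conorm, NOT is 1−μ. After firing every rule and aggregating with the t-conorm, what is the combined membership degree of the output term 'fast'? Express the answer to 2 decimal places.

R1: ¬light=1−0.60=0.40, some=0.14; AND[min(a, b)] → w = 0.14
R2: moderate=0.87, some=0.14; AND[min(a, b)] → w = 0.14
R3: many=0.32, moderate=0.87; AND[min(a, b)] → w = 0.32
Rules with consequent 'fast': {R2, R3} → strengths 0.14, 0.32
Aggregate via t-conorm [max(a, b)]: 0.32

0.32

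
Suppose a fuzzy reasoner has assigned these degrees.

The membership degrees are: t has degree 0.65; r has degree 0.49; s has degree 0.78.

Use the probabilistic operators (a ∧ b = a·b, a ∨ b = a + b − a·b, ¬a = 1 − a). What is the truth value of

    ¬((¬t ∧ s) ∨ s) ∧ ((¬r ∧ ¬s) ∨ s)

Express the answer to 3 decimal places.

0.129

¬t = 1 − 0.6500 = 0.3500
¬t ∧ s = a·b on (0.3500, 0.7800) = 0.2730
(¬t ∧ s) ∨ s = a + b − a·b on (0.2730, 0.7800) = 0.8401
¬((¬t ∧ s) ∨ s) = 1 − 0.8401 = 0.1599
¬r = 1 − 0.4900 = 0.5100
¬s = 1 − 0.7800 = 0.2200
¬r ∧ ¬s = a·b on (0.5100, 0.2200) = 0.1122
(¬r ∧ ¬s) ∨ s = a + b − a·b on (0.1122, 0.7800) = 0.8047
¬((¬t ∧ s) ∨ s) ∧ ((¬r ∧ ¬s) ∨ s) = a·b on (0.1599, 0.8047) = 0.1287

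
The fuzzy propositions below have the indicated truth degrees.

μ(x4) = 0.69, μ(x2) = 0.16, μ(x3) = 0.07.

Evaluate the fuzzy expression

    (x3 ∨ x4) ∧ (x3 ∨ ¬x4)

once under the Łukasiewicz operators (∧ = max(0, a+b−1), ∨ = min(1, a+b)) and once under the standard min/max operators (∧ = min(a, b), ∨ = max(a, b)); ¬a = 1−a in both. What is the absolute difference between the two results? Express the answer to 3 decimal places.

0.170

Under Łukasiewicz:
  x3 ∨ x4 = min(1, a+b) on (0.07, 0.69) = 0.76
  ¬x4 = 1 − 0.69 = 0.31
  x3 ∨ ¬x4 = min(1, a+b) on (0.07, 0.31) = 0.38
  (x3 ∨ x4) ∧ (x3 ∨ ¬x4) = max(0, a+b−1) on (0.76, 0.38) = 0.14
  → value = 0.1400
Under standard min/max:
  x3 ∨ x4 = max(a, b) on (0.07, 0.69) = 0.69
  ¬x4 = 1 − 0.69 = 0.31
  x3 ∨ ¬x4 = max(a, b) on (0.07, 0.31) = 0.31
  (x3 ∨ x4) ∧ (x3 ∨ ¬x4) = min(a, b) on (0.69, 0.31) = 0.31
  → value = 0.3100
|0.1400 − 0.3100| = 0.170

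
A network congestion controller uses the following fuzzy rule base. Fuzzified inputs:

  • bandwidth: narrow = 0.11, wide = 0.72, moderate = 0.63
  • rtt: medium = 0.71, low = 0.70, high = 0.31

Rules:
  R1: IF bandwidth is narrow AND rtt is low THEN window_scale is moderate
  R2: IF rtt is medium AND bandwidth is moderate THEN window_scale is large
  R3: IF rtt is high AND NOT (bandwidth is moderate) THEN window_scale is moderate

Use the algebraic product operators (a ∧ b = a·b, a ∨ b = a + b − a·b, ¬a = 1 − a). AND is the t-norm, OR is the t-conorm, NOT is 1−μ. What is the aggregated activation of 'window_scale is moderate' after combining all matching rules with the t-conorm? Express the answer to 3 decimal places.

0.183

R1: narrow=0.11, low=0.70; AND[a·b] → w = 0.0770
R2: medium=0.71, moderate=0.63; AND[a·b] → w = 0.4473
R3: high=0.31, ¬moderate=1−0.63=0.37; AND[a·b] → w = 0.1147
Rules with consequent 'moderate': {R1, R3} → strengths 0.0770, 0.1147
Aggregate via t-conorm [a + b − a·b]: 0.1829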